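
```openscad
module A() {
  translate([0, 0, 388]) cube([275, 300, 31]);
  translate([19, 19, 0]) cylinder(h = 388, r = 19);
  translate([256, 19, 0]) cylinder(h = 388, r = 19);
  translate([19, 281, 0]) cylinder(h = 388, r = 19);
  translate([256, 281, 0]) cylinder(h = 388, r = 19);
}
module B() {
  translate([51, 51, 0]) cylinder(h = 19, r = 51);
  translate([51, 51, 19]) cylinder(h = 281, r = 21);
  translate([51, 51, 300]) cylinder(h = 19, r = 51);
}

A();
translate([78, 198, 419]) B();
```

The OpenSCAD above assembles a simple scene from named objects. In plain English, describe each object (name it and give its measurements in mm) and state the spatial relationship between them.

A is a four-legged stool. The seat is 275×300 mm, 31 mm thick, top at z = 419 mm. It stands on four round legs, each 38 mm in diameter, from z = 0 to the seat underside, each leg's axis is inset half a diameter from the nearest pair of seat edges (so the leg's bounding box is flush with the corner).

B is a spool: two coaxial disc flanges of radius 51 mm and thickness 19 mm, joined by a core cylinder of radius 21 mm and height 281 mm. The lower flange rests on z = 0 and the three cylinders share a vertical axis.

The spool is on top of the stool.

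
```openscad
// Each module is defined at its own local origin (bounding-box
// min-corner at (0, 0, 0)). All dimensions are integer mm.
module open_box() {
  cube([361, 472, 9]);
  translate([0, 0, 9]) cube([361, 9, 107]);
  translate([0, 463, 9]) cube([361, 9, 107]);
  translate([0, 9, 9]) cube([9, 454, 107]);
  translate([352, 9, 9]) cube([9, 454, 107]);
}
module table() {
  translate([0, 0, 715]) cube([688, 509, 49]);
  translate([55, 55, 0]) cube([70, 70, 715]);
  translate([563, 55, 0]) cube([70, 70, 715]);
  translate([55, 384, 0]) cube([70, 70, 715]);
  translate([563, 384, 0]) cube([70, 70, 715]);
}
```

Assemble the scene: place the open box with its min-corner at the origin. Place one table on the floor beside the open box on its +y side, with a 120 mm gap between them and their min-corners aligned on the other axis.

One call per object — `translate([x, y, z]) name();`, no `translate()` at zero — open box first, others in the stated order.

open_box();
translate([0, 592, 0]) table();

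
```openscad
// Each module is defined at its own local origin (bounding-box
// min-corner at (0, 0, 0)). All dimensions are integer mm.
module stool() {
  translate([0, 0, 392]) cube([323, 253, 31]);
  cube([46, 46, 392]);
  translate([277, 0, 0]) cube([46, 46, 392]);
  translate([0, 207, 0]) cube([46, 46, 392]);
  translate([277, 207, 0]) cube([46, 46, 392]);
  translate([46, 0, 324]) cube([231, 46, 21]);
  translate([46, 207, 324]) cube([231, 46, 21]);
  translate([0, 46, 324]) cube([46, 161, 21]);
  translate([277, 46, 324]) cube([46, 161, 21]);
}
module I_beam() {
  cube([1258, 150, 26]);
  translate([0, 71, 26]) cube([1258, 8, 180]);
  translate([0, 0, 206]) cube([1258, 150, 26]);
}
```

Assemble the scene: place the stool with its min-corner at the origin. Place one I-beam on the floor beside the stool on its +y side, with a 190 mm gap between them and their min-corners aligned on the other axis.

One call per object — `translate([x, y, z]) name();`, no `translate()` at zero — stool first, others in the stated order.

stool();
translate([0, 443, 0]) I_beam();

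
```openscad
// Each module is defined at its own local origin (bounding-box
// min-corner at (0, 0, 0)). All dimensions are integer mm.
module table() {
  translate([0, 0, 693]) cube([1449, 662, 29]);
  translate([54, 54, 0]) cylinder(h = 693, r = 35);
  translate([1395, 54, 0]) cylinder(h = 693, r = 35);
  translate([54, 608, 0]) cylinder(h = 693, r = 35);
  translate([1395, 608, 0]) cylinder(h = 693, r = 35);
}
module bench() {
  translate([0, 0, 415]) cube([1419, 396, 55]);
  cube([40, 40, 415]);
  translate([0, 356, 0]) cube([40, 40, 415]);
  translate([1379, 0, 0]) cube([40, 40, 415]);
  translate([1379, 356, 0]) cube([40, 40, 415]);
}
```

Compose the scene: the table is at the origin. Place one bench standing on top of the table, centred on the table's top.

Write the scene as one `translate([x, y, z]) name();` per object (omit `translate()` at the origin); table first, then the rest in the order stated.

table();
translate([15, 133, 722]) bench();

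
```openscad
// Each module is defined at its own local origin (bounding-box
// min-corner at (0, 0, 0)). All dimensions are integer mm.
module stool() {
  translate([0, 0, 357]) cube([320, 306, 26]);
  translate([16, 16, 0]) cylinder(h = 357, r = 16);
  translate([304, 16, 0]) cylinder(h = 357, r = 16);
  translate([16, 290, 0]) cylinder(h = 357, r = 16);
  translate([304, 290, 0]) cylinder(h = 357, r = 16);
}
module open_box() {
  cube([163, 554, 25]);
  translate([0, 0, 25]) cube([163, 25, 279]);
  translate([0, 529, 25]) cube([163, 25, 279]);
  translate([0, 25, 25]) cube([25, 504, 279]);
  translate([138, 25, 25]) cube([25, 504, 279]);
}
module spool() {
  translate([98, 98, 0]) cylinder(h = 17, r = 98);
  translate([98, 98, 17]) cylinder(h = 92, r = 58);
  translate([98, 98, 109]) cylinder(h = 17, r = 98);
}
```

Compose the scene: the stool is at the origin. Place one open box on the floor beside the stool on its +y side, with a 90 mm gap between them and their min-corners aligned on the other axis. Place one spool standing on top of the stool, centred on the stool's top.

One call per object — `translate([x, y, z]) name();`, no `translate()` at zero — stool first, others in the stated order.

stool();
translate([0, 396, 0]) open_box();
translate([62, 55, 383]) spool();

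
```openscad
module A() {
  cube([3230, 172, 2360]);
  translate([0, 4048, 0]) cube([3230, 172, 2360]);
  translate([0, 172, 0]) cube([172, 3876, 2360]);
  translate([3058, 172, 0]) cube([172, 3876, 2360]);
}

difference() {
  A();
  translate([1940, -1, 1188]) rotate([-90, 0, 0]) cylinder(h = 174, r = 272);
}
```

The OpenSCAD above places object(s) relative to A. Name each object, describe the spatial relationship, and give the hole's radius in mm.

The subtracted cylinder has r = 272 mm.

A is a house frame. The house frame has a circular hole through its front wall. The hole's radius is 272 mm.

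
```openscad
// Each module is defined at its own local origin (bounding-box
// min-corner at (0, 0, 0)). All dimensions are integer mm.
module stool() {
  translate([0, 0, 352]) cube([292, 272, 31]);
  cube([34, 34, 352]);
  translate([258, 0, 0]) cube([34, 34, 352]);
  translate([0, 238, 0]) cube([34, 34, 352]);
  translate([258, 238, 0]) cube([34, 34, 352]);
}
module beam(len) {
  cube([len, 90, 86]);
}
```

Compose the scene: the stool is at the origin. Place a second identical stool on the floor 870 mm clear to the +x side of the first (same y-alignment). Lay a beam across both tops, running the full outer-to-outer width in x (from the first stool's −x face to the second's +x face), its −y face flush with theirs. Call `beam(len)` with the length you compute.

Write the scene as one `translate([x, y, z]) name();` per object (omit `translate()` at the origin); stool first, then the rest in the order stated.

stool();
translate([1162, 0, 0]) stool();
translate([0, 0, 383]) beam(1454);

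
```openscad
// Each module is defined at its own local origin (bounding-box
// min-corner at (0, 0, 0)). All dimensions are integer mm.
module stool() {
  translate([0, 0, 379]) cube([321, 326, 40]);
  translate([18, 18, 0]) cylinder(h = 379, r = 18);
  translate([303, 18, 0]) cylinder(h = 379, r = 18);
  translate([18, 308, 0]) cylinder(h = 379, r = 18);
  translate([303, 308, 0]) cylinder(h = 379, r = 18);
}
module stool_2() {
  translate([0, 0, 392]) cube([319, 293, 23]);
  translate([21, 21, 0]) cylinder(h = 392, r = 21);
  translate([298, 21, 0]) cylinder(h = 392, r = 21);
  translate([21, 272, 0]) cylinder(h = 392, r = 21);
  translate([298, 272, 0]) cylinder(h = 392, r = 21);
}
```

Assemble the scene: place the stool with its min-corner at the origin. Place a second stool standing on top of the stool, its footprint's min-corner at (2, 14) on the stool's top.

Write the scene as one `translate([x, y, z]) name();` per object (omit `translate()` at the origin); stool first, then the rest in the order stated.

stool();
translate([2, 14, 419]) stool_2();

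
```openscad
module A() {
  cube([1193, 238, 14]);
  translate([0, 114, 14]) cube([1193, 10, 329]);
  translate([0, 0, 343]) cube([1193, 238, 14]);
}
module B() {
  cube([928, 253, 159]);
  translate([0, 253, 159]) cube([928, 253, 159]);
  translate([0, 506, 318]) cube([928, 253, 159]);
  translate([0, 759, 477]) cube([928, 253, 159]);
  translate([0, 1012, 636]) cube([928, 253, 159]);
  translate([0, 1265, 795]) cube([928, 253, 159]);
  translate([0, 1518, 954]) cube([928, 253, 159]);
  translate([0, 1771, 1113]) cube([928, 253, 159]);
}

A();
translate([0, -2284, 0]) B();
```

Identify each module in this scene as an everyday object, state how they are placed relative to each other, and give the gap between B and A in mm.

A is an I-beam. B is a staircase. The staircase is on the floor beside the I-beam on its −y side. The gap between the staircase and the I-beam is 260 mm.

The staircase's nearest face is 260 mm from the I-beam's −y face.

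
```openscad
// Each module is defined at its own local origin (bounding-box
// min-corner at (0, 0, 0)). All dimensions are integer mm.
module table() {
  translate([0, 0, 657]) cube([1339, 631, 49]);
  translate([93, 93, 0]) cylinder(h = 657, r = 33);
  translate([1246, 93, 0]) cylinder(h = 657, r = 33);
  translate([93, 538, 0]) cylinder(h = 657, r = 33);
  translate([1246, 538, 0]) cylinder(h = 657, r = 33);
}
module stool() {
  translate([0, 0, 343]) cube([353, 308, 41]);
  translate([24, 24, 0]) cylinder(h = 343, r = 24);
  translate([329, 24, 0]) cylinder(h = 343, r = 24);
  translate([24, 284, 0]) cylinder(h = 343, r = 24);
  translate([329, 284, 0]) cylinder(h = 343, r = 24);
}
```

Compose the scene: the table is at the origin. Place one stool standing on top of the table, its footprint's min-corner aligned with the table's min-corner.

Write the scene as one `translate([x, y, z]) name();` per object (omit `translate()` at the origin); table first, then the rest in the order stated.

table();
translate([0, 0, 706]) stool();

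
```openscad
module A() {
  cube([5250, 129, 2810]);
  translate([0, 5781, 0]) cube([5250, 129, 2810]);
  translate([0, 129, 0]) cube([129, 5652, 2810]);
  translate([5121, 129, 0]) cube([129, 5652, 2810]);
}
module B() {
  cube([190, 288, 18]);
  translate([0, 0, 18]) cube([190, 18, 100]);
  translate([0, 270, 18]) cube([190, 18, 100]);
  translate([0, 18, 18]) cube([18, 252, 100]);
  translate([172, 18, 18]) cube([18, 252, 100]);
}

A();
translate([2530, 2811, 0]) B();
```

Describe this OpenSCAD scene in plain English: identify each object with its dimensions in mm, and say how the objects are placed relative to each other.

A is a box-shaped house frame (walls only): outside footprint 5250×5910 mm, wall height 2810 mm, wall thickness 129 mm. The two y-facing walls run the full x-width; the two x-facing walls fit between the inner faces of the y-facing walls.

B is an open storage box with external size 190×288×118 mm and wall thickness 18 mm (the base is also 18 mm thick). The base covers the whole footprint; the four walls stand on the base, with the y-facing walls full-width and the x-facing walls fitting between their inner faces.

The open box sits inside the house frame, centred.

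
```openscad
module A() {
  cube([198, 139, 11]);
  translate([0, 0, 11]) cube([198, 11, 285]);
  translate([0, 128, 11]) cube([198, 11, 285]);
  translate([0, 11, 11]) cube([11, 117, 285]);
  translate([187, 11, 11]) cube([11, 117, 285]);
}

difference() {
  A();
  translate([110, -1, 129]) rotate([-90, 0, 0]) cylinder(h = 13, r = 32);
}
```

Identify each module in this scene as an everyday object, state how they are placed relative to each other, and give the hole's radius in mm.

A is an open box. The open box has a circular hole through its front wall. The hole's radius is 32 mm.

The subtracted cylinder has r = 32 mm.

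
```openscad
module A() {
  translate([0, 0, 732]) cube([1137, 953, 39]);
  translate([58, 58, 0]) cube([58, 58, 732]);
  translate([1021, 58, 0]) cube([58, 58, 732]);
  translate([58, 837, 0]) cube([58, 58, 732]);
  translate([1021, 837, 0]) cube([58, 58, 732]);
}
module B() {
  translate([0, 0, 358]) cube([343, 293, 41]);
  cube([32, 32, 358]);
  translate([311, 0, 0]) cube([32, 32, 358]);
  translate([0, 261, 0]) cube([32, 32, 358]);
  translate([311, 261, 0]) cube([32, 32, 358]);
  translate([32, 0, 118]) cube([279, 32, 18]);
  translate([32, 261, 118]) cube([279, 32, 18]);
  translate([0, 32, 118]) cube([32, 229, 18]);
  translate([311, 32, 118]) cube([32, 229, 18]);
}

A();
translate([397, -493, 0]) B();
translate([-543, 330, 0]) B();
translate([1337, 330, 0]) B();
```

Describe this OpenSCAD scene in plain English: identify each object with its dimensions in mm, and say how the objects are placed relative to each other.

A is a table: top 1137 mm (x) × 953 mm (y), 39 mm thick, upper face at z = 771 mm, on four 58×58 mm square legs, each inset 58 mm from the nearest pair of top edges, running from z = 0 to the bottom of the top.

B is a four-legged stool. The seat is 343×293 mm, 41 mm thick, top at z = 399 mm. It stands on four square legs, each 32×32 mm in cross-section, from z = 0 to the seat underside, each flush with a corner of the seat. Four stretchers, 32 mm wide and 18 mm tall, connect adjacent legs with their undersides at z = 118 mm, each running between the inner faces of the legs it joins and aligned with the legs' outer faces on the other axis.

Three stools sit around the table at the −y, −x, +x sides.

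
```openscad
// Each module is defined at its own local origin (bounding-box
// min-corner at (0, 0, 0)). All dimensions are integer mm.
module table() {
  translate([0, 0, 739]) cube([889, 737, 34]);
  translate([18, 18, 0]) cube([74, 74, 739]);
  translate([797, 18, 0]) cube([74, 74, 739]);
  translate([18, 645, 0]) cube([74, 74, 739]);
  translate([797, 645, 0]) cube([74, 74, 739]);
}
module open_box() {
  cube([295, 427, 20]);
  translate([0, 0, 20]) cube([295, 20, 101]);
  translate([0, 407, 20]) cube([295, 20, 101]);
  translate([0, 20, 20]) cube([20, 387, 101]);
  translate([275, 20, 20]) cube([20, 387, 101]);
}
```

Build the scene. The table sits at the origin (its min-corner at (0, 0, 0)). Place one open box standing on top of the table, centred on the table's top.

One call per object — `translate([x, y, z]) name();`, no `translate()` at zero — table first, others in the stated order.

table();
translate([297, 155, 773]) open_box();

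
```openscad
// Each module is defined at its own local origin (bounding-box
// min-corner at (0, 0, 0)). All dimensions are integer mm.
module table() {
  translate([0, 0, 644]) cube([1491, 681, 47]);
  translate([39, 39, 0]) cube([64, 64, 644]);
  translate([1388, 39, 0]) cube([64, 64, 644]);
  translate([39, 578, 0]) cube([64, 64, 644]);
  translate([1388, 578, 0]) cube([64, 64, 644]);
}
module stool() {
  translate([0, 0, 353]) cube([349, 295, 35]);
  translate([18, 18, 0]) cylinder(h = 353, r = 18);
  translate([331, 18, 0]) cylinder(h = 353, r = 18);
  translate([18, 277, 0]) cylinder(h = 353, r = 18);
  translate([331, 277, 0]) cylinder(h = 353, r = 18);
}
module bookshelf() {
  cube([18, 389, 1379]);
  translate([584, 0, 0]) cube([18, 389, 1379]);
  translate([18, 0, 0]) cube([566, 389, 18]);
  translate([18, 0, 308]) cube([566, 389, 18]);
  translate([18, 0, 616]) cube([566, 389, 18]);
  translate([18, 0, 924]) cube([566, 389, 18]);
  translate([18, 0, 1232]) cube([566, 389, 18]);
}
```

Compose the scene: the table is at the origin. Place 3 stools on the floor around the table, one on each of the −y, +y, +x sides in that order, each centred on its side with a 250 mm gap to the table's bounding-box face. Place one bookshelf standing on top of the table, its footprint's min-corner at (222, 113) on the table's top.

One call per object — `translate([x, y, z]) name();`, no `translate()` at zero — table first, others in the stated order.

table();
translate([571, -545, 0]) stool();
translate([571, 931, 0]) stool();
translate([1741, 193, 0]) stool();
translate([222, 113, 691]) bookshelf();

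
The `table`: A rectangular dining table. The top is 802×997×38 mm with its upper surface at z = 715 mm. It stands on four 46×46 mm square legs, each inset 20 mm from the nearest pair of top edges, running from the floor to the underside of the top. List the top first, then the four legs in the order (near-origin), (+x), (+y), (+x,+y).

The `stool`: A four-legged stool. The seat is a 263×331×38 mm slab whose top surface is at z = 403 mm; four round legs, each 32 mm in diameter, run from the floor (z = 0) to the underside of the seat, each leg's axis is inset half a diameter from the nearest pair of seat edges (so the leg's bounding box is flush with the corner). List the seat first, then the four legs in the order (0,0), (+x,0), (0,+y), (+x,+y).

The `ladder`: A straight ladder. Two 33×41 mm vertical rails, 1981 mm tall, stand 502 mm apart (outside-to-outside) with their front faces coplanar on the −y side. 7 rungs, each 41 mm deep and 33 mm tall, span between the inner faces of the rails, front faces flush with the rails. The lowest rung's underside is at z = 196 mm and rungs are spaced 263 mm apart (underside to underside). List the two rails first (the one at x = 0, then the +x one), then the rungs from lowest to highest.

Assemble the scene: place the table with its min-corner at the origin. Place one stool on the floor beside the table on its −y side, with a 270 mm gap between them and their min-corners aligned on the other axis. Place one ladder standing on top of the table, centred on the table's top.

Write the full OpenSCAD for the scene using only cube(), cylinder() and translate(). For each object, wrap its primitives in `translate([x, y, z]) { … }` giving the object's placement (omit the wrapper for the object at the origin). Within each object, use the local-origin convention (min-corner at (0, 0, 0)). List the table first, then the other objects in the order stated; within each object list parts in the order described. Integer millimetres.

translate([0, 0, 677]) cube([802, 997, 38]);
translate([20, 20, 0]) cube([46, 46, 677]);
translate([736, 20, 0]) cube([46, 46, 677]);
translate([20, 931, 0]) cube([46, 46, 677]);
translate([736, 931, 0]) cube([46, 46, 677]);
translate([0, -601, 0]) {
  translate([0, 0, 365]) cube([263, 331, 38]);
  translate([16, 16, 0]) cylinder(h = 365, r = 16);
  translate([247, 16, 0]) cylinder(h = 365, r = 16);
  translate([16, 315, 0]) cylinder(h = 365, r = 16);
  translate([247, 315, 0]) cylinder(h = 365, r = 16);
}
translate([150, 478, 715]) {
  cube([33, 41, 1981]);
  translate([469, 0, 0]) cube([33, 41, 1981]);
  translate([33, 0, 196]) cube([436, 41, 33]);
  translate([33, 0, 459]) cube([436, 41, 33]);
  translate([33, 0, 722]) cube([436, 41, 33]);
  translate([33, 0, 985]) cube([436, 41, 33]);
  translate([33, 0, 1248]) cube([436, 41, 33]);
  translate([33, 0, 1511]) cube([436, 41, 33]);
  translate([33, 0, 1774]) cube([436, 41, 33]);
}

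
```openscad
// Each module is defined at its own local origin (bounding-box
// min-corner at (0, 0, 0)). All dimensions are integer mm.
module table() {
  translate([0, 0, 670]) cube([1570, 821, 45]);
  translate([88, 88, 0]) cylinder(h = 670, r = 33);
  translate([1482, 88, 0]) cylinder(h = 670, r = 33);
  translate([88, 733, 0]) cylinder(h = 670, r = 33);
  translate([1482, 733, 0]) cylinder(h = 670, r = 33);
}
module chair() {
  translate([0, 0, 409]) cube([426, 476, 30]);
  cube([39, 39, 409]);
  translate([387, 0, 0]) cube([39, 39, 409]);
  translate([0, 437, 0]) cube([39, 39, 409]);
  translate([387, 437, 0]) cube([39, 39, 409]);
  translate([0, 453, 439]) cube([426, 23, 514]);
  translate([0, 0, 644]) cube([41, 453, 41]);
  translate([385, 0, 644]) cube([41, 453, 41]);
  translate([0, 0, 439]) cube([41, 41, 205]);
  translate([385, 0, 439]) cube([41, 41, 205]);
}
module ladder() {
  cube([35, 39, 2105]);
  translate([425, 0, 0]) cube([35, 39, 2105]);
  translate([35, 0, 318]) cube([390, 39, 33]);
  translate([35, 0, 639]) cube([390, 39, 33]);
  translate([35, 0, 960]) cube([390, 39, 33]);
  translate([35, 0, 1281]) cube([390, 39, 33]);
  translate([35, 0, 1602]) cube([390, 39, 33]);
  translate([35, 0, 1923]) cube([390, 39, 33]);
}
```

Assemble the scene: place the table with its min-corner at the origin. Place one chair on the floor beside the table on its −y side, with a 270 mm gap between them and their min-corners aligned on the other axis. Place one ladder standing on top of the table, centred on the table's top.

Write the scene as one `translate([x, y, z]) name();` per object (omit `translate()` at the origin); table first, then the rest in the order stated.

table();
translate([0, -746, 0]) chair();
translate([555, 391, 715]) ladder();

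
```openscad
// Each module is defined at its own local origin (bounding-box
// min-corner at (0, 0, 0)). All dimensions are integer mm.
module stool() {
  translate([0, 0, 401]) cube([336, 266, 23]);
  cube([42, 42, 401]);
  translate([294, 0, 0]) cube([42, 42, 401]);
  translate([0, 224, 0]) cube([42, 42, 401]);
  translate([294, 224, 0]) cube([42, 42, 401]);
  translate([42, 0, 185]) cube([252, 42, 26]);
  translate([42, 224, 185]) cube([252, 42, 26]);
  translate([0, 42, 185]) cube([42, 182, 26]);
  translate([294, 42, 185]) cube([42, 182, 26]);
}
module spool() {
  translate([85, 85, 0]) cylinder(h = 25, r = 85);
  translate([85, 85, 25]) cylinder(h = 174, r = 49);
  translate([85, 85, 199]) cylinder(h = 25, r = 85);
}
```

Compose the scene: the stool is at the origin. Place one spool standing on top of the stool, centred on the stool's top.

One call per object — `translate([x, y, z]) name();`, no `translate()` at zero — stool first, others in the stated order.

stool();
translate([83, 48, 424]) spool();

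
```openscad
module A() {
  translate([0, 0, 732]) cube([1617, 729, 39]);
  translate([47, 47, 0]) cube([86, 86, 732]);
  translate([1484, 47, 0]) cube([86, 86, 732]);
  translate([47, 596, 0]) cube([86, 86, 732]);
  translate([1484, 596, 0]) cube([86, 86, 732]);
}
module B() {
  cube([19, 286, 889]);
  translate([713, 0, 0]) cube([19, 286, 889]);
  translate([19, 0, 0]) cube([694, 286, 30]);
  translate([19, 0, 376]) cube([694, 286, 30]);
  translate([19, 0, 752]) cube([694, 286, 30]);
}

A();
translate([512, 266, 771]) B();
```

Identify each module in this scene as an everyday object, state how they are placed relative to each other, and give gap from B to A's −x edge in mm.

The bookshelf's min-x is at 512; the table's min-x is 0; gap = 512 mm.

A is a table. B is a bookshelf. The bookshelf is on top of the table. The gap from the bookshelf to the table's −x edge is 512 mm.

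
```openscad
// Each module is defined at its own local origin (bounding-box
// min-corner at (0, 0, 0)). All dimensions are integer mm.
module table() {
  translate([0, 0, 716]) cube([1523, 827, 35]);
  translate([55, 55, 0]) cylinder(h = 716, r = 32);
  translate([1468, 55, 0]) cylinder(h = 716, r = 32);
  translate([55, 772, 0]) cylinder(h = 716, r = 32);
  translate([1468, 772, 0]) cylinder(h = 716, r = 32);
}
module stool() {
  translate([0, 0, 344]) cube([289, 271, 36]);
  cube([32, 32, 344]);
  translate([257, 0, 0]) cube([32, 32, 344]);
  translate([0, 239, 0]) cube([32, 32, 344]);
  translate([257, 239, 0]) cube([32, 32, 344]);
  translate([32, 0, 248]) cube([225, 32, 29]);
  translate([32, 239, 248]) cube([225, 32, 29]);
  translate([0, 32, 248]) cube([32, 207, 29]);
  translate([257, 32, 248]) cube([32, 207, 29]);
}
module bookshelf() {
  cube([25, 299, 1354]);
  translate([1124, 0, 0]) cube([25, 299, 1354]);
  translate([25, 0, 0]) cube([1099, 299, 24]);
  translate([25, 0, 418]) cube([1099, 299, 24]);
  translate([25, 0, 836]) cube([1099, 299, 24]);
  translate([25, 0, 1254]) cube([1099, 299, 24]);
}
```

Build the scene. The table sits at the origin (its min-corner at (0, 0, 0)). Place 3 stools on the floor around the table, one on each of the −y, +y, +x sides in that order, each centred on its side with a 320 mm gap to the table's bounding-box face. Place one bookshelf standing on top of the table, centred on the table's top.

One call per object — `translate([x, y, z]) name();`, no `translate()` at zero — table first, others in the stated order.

table();
translate([617, -591, 0]) stool();
translate([617, 1147, 0]) stool();
translate([1843, 278, 0]) stool();
translate([187, 264, 751]) bookshelf();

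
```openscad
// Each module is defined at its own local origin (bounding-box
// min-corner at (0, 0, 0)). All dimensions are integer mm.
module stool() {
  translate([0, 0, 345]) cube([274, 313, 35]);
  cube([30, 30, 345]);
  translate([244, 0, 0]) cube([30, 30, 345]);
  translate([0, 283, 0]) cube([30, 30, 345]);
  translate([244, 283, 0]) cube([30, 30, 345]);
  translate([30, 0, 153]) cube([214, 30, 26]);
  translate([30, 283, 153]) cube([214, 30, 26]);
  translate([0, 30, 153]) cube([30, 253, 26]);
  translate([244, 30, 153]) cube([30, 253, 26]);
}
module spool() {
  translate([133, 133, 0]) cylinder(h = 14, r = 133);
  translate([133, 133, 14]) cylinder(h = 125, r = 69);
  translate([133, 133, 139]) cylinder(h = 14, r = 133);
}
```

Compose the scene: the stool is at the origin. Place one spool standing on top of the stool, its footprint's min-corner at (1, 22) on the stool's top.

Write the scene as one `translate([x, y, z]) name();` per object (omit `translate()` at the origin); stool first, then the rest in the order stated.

stool();
translate([1, 22, 380]) spool();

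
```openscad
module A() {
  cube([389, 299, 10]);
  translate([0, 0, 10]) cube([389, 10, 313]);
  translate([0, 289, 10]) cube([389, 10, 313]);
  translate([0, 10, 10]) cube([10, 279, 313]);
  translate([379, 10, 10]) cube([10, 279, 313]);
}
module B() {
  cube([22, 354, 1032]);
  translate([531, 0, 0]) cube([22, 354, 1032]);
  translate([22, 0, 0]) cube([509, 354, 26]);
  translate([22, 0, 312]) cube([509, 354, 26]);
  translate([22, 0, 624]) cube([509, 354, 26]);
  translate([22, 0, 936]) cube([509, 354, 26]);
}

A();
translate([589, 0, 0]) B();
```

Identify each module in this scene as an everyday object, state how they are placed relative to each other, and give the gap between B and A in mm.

The bookshelf's nearest face is 200 mm from the open box's +x face.

A is an open box. B is a bookshelf. The bookshelf is on the floor beside the open box on its +x side. The gap between the bookshelf and the open box is 200 mm.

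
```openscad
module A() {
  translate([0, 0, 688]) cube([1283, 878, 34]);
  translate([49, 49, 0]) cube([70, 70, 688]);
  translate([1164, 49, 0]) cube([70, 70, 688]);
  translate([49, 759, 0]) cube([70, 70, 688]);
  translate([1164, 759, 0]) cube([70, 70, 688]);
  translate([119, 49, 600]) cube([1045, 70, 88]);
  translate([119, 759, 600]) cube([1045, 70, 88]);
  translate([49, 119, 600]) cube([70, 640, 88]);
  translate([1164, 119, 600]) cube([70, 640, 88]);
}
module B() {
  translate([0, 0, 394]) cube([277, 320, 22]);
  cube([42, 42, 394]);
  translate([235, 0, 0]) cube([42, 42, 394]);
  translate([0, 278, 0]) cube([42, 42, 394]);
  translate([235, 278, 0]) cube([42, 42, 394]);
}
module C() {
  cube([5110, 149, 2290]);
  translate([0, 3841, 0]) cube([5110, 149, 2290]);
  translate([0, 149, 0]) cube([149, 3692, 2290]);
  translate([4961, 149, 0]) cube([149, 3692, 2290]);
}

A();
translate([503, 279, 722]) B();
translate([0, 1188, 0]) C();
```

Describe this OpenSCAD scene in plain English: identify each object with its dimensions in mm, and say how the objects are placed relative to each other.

A is a rectangular dining table. The top is 1283×878×34 mm with its upper surface at z = 722 mm. It stands on four 70×70 mm square legs, each inset 49 mm from the nearest pair of top edges, running from the floor to the underside of the top. Four apron rails, 70 mm thick and 88 mm tall, run between adjacent legs with their top edges flush with the underside of the top and their outer faces flush with the legs' outer faces.

B is a simple wooden stool: a rectangular seat 277 mm (x) by 320 mm (y), 22 mm thick, top face at z = 416 mm, on four square legs, each 42×42 mm in cross-section. The legs rest on z = 0, each flush with a corner of the seat.

C is a box-shaped house frame (walls only): outside footprint 5110×3990 mm, wall height 2290 mm, wall thickness 149 mm. The two y-facing walls run the full x-width; the two x-facing walls fit between the inner faces of the y-facing walls.

The stool is on top of the table, centred. The house frame is on the floor beside the table on its +y side.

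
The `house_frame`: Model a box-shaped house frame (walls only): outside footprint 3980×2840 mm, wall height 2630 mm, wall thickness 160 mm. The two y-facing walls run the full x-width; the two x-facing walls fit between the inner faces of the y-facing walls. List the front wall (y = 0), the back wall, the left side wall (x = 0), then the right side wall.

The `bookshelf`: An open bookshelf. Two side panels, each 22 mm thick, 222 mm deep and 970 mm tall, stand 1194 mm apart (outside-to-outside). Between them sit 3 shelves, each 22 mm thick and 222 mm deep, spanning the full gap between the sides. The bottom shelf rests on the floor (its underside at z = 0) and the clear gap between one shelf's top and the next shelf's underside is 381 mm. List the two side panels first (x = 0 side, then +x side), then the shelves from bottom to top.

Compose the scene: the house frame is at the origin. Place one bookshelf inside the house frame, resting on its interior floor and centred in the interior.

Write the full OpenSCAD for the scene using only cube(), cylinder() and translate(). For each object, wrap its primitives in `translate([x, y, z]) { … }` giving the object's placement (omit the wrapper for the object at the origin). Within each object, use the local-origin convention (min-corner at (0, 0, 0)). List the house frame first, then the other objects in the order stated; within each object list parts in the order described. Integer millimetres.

cube([3980, 160, 2630]);
translate([0, 2680, 0]) cube([3980, 160, 2630]);
translate([0, 160, 0]) cube([160, 2520, 2630]);
translate([3820, 160, 0]) cube([160, 2520, 2630]);
translate([1393, 1309, 0]) {
  cube([22, 222, 970]);
  translate([1172, 0, 0]) cube([22, 222, 970]);
  translate([22, 0, 0]) cube([1150, 222, 22]);
  translate([22, 0, 403]) cube([1150, 222, 22]);
  translate([22, 0, 806]) cube([1150, 222, 22]);
}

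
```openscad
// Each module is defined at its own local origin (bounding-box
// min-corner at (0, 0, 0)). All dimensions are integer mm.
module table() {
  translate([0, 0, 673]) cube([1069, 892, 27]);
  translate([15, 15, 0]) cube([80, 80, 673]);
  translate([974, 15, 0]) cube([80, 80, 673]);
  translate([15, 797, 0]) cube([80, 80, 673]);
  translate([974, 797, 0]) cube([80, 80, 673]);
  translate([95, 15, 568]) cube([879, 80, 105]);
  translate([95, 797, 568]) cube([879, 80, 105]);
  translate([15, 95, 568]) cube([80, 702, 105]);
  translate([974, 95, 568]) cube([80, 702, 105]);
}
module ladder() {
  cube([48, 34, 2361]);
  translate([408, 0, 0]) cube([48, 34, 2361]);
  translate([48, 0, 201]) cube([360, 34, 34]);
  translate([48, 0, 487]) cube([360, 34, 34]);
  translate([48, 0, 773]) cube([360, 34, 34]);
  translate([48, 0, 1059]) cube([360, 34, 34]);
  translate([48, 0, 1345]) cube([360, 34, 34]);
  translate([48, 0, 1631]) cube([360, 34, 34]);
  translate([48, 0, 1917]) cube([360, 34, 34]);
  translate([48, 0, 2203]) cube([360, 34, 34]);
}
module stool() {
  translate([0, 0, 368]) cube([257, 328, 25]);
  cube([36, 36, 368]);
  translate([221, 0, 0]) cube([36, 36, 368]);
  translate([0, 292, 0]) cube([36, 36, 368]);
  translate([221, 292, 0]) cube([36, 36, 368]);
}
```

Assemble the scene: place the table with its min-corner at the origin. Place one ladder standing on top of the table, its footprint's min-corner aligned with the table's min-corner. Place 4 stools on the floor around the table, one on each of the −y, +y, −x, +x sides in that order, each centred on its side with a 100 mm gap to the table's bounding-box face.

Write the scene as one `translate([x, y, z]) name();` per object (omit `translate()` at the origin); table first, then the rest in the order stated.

table();
translate([0, 0, 700]) ladder();
translate([406, -428, 0]) stool();
translate([406, 992, 0]) stool();
translate([-357, 282, 0]) stool();
translate([1169, 282, 0]) stool();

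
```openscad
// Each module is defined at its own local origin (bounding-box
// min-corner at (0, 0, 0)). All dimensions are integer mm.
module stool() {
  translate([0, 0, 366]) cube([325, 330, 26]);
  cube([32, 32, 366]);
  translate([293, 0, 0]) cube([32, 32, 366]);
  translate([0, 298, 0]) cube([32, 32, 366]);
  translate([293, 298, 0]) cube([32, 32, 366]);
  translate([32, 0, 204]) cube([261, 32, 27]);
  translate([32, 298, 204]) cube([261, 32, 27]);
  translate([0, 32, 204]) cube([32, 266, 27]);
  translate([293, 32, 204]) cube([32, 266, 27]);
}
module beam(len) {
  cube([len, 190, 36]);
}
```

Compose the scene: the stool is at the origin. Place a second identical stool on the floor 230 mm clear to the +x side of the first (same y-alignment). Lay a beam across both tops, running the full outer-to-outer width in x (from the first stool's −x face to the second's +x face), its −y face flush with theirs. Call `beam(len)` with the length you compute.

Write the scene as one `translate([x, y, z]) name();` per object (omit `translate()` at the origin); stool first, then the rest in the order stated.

stool();
translate([555, 0, 0]) stool();
translate([0, 0, 392]) beam(880);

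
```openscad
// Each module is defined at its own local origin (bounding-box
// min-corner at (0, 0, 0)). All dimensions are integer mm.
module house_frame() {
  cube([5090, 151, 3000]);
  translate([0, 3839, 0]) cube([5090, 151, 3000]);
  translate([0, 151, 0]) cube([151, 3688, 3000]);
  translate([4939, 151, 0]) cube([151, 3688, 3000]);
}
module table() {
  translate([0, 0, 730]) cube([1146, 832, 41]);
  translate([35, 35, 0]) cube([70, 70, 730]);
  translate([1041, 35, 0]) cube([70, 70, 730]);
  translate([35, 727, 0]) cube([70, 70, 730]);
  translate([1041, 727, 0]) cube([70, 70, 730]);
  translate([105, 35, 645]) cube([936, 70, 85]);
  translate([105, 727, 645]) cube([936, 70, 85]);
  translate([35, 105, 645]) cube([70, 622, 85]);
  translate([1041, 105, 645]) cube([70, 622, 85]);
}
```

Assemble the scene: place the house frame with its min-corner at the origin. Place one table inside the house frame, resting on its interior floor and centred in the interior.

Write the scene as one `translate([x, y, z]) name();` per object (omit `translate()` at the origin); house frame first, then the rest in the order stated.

house_frame();
translate([1972, 1579, 0]) table();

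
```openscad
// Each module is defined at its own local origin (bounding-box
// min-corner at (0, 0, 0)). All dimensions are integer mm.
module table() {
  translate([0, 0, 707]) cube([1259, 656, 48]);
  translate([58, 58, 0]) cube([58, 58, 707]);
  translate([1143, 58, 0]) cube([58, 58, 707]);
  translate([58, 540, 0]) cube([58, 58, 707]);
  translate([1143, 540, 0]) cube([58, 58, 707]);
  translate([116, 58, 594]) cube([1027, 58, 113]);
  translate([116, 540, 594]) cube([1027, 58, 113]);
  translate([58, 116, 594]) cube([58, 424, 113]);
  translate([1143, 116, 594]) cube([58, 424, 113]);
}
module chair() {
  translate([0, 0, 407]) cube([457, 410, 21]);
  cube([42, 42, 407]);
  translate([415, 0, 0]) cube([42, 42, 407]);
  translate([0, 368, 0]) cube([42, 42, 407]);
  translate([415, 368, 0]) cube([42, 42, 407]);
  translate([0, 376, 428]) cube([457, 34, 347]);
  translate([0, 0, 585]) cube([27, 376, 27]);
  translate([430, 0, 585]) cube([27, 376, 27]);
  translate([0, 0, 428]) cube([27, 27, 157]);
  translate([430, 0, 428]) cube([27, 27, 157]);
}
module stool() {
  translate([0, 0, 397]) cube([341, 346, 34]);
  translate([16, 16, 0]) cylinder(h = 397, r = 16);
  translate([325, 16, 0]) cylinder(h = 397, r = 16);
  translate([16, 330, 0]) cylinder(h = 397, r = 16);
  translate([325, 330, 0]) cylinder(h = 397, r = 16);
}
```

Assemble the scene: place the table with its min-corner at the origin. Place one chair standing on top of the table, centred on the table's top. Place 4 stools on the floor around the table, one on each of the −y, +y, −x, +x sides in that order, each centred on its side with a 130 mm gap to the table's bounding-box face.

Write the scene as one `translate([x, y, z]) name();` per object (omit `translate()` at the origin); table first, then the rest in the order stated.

table();
translate([401, 123, 755]) chair();
translate([459, -476, 0]) stool();
translate([459, 786, 0]) stool();
translate([-471, 155, 0]) stool();
translate([1389, 155, 0]) stool();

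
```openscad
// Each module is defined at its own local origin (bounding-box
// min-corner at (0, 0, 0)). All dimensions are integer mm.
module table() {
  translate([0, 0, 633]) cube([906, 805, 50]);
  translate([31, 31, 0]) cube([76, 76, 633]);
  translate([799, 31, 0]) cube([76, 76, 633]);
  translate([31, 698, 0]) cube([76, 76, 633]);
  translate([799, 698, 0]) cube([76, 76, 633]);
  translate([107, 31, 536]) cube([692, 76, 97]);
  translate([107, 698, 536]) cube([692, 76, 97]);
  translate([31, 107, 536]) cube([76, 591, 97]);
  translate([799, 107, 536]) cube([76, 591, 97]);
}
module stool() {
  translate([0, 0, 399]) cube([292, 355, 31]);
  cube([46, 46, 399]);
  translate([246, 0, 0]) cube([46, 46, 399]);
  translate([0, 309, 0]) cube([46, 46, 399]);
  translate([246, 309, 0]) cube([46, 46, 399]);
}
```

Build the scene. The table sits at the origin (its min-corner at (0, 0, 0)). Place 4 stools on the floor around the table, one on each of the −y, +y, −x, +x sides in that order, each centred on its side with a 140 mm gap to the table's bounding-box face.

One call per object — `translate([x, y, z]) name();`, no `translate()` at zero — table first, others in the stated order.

table();
translate([307, -495, 0]) stool();
translate([307, 945, 0]) stool();
translate([-432, 225, 0]) stool();
translate([1046, 225, 0]) stool();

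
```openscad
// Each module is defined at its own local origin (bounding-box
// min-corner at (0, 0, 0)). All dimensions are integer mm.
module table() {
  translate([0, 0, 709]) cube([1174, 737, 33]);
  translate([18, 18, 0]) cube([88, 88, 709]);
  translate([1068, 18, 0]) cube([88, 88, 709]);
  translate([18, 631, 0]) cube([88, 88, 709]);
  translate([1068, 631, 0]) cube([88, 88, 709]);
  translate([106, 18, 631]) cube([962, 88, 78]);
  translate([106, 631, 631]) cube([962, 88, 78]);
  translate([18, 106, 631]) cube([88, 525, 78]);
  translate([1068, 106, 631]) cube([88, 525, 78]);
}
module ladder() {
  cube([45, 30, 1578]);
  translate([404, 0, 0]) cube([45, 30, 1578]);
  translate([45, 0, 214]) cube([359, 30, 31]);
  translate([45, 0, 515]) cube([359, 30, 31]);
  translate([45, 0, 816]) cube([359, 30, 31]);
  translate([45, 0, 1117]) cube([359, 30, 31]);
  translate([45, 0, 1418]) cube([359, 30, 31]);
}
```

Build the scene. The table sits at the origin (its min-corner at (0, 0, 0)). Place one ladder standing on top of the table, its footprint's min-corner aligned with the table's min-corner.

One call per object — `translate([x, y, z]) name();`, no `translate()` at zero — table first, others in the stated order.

table();
translate([0, 0, 742]) ladder();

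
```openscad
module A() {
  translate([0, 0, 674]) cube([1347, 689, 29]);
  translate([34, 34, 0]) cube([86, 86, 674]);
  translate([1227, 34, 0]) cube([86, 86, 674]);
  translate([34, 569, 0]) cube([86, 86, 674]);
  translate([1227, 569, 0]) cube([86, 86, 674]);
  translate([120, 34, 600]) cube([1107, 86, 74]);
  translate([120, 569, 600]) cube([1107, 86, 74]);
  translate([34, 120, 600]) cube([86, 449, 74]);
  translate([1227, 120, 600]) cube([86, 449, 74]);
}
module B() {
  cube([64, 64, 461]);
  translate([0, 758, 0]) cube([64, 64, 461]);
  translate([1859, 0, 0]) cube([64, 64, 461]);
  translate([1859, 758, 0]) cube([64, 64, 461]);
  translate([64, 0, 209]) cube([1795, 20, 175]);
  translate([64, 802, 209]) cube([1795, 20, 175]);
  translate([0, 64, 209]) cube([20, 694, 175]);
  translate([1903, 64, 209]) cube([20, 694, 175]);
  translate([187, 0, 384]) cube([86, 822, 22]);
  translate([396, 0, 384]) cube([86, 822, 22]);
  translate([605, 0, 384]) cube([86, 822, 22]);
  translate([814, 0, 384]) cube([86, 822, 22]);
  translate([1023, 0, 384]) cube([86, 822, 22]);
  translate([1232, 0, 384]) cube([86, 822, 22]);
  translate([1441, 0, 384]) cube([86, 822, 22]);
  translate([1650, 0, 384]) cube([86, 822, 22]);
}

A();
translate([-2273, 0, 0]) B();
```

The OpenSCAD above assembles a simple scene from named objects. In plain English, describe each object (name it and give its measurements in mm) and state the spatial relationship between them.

A is a rectangular dining table. The top is 1347×689×29 mm with its upper surface at z = 703 mm. It stands on four 86×86 mm square legs, each inset 34 mm from the nearest pair of top edges, running from the floor to the underside of the top. Four apron rails, 86 mm thick and 74 mm tall, run between adjacent legs with their top edges flush with the underside of the top and their outer faces flush with the legs' outer faces.

B is a bed frame 1923 mm long (x) by 822 mm wide (y). Four 64×64 mm corner posts, 461 mm tall, at the corners of the footprint. Four rails of 20 mm thickness and 175 mm height run between adjacent posts with their undersides at z = 209 mm, their outer faces flush with the outside of the frame (the two x-running rails run between the posts' inner faces; the two y-running rails run between the posts' inner faces). 8 slats, each 86 mm wide (x) and 22 mm thick, lie across the top of the two x-running rails, running the full 822 mm width of the frame in y; the slats are evenly spaced along x between the inner faces of the end posts with equal gaps (rounded down to the nearest mm) at the −x end and between each pair — any rounding remainder accumulates at the +x end.

The bed frame is on the floor beside the table on its −x side.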